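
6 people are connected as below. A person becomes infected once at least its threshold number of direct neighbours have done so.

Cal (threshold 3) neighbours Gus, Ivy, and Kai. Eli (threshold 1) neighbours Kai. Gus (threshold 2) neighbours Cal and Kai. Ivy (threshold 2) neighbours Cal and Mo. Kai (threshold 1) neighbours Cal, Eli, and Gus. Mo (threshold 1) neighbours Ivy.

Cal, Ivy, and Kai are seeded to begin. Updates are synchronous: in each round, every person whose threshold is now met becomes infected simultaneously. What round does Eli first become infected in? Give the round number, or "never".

Round 1 — Cal, Ivy, Kai become infected (initial).
Round 2 — checking thresholds:
  Eli: 1 of 1 neighbours ≥ 1, becomes infected.
  Gus: 2 of 2 neighbours ≥ 2, becomes infected.
  Mo: 1 of 1 neighbours ≥ 1, becomes infected.
Round 3 — no new infections; cascade stops.

2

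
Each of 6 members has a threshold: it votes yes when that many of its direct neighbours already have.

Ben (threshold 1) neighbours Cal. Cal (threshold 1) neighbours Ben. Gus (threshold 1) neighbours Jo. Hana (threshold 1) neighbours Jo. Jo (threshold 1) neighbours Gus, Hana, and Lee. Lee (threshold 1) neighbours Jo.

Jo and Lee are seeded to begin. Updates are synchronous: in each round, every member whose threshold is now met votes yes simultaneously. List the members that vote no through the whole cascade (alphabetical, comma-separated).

Ben, Cal

Round 1 — Jo, Lee vote yes (initial).
Round 2 — checking thresholds:
  Gus: 1 of 1 neighbours ≥ 1, votes yes.
  Hana: 1 of 1 neighbours ≥ 1, votes yes.
Round 3 — no new yes votes; cascade stops.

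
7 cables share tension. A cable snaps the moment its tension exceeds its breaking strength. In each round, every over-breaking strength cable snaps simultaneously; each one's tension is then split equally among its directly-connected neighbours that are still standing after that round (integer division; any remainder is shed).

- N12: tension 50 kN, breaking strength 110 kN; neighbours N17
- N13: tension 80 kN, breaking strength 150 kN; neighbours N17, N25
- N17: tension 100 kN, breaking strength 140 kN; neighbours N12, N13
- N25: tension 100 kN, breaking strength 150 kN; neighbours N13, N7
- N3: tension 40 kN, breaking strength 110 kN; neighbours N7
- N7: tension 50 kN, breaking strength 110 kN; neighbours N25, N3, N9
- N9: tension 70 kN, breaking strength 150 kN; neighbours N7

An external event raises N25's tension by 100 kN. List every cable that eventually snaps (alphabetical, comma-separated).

Round 1 — N25 at 200 > 150. N25 snaps.
  N25 sheds 200 kN to N13, N7: 100 each.
    N13: 80+100 = 180 > 150
    N7: 50+100 = 150 > 110
Round 2 — N13, N7 snap.
  N13 sheds 180 kN to N17: 180 each.
    N17: 100+180 = 280 > 140
  N7 sheds 150 kN to N3, N9: 75 each.
    N3: 40+75 = 115 > 110
    N9: 70+75 = 145 ≤ 150
Round 3 — N17, N3 snap.
  N17 sheds 280 kN to N12: 280 each.
    N12: 50+280 = 330 > 110
  N3 sheds 115 kN: no online neighbours, lost.
Round 4 — N12 snaps.
  N12 sheds 330 kN: no online neighbours, lost.
No further breaks.

N12, N13, N17, N25, N3, N7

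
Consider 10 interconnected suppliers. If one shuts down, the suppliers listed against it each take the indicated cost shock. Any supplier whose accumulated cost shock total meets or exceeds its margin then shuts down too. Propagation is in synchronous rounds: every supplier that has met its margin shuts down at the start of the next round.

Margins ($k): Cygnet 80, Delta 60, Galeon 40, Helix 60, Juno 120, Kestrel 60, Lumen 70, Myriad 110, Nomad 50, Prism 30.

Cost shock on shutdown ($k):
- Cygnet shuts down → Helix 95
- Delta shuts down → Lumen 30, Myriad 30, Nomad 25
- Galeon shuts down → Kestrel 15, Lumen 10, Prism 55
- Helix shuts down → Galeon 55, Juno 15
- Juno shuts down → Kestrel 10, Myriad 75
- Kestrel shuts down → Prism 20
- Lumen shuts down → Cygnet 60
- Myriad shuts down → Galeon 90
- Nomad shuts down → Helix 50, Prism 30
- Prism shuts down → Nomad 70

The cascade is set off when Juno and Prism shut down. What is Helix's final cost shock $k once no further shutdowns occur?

50

Round 1 — Juno, Prism shut down (initial).
  Kestrel: +10 → 10 < 60
  Myriad: +75 → 75 < 110
  Nomad: +70 → 70 ≥ 50
Round 2 — Nomad shuts down.
  Helix: +50 → 50 < 60
No further shutdowns.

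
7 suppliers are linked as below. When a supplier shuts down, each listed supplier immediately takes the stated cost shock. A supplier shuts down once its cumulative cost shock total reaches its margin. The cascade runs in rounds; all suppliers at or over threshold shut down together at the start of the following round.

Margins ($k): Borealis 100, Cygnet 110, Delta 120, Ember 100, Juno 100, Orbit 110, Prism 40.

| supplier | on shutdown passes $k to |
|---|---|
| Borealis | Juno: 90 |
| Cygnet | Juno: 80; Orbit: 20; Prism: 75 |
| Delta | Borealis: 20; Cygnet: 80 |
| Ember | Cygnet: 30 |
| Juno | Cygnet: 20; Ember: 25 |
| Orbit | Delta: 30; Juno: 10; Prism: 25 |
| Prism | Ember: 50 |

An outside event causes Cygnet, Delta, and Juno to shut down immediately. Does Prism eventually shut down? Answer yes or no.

yes

Round 1 — Cygnet, Delta, Juno shut down (initial).
  Borealis: +20 → 20 < 100
  Ember: +25 → 25 < 100
  Orbit: +20 → 20 < 110
  Prism: +75 → 75 ≥ 40
Round 2 — Prism shuts down.
  Ember: +50 → 75 < 100
No further shutdowns.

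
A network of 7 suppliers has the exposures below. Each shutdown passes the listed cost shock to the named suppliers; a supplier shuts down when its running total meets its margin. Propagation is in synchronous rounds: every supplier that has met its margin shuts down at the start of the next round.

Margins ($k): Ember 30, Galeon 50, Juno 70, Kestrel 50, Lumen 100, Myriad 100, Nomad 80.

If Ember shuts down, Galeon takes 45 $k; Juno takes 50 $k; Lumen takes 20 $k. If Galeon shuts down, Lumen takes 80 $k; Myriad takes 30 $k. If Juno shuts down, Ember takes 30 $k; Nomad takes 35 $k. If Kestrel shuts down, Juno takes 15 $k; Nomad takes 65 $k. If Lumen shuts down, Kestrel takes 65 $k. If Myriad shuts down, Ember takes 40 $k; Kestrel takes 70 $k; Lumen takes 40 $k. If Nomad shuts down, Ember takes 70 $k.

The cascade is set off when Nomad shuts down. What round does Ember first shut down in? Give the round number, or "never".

Round 1 — Nomad shuts down (initial).
  Ember: +70 → 70 ≥ 30
Round 2 — Ember shuts down.
  Galeon: +45 → 45 < 50
  Juno: +50 → 50 < 70
  Lumen: +20 → 20 < 100
No further shutdowns.

2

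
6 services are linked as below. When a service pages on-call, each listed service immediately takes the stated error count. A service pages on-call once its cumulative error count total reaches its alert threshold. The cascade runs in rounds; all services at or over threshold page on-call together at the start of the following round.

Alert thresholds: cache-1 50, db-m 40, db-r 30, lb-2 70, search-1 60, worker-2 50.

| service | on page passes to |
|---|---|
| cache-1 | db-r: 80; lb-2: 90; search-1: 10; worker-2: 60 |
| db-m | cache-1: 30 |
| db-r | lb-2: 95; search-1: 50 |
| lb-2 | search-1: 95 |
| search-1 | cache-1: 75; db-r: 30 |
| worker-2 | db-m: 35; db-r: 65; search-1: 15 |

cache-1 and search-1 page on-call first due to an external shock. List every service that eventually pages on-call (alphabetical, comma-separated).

Round 1 — cache-1, search-1 page on-call (initial).
  db-r: +80+30 → 110 ≥ 30
  lb-2: +90 → 90 ≥ 70
  worker-2: +60 → 60 ≥ 50
Round 2 — db-r, lb-2, worker-2 page on-call.
  db-m: +35 → 35 < 40
No further pages.

cache-1, db-r, lb-2, search-1, worker-2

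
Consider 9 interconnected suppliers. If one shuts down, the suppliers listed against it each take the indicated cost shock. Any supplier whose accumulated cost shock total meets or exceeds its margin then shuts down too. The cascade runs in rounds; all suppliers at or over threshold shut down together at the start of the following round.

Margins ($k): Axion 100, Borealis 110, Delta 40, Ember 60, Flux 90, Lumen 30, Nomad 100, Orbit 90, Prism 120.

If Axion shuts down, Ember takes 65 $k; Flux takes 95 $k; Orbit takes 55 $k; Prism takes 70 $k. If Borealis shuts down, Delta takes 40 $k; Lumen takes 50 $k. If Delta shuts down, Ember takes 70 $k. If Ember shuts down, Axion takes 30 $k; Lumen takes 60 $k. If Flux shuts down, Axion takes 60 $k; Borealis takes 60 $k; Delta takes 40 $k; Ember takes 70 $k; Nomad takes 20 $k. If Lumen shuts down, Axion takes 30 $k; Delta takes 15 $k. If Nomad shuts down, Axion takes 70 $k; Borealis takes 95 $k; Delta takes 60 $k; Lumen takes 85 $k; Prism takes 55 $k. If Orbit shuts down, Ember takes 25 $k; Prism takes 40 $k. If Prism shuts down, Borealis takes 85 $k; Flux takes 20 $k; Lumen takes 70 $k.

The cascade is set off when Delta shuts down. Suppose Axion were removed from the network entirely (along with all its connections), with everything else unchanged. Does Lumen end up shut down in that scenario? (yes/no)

With Axion removed:
Round 1 — Delta shuts down (initial).
  Ember: +70 → 70 ≥ 60
Round 2 — Ember shuts down.
  Lumen: +60 → 60 ≥ 30
Round 3 — Lumen shuts down.
No further shutdowns.

yes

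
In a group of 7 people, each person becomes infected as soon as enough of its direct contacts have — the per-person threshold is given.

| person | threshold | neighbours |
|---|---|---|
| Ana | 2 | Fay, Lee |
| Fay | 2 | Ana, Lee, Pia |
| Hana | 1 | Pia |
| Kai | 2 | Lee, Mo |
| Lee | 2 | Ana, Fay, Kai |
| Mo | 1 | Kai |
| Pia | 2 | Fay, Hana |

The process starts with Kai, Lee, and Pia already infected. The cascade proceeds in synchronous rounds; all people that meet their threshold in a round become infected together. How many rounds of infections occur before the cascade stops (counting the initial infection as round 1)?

3

Round 1 — Kai, Lee, Pia become infected (initial).
Round 2 — checking thresholds:
  Ana: 1 of 2 neighbours < 2, below threshold.
  Fay: 2 of 3 neighbours ≥ 2, becomes infected.
  Hana: 1 of 1 neighbours ≥ 1, becomes infected.
  Mo: 1 of 1 neighbours ≥ 1, becomes infected.
Round 3 — checking thresholds:
  Ana: 2 of 2 neighbours ≥ 2, becomes infected.
Round 4 — no new infections; cascade stops.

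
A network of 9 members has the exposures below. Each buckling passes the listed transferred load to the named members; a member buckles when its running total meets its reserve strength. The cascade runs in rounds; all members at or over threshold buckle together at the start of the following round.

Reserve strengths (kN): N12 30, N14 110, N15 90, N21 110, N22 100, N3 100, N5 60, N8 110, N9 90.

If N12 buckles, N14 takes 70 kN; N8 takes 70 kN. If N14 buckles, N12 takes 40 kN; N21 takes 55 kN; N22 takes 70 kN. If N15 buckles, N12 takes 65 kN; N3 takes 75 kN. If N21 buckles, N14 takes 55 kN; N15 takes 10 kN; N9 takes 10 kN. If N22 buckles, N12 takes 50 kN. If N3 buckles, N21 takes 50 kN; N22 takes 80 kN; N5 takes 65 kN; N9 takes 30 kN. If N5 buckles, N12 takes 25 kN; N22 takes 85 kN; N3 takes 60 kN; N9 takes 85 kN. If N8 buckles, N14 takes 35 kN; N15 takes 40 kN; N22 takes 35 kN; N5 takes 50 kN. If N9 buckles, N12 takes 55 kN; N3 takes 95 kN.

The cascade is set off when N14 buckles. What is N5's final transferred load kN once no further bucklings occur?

Round 1 — N14 buckles (initial).
  N12: +40 → 40 ≥ 30
  N21: +55 → 55 < 110
  N22: +70 → 70 < 100
Round 2 — N12 buckles.
  N8: +70 → 70 < 110
No further bucklings.

0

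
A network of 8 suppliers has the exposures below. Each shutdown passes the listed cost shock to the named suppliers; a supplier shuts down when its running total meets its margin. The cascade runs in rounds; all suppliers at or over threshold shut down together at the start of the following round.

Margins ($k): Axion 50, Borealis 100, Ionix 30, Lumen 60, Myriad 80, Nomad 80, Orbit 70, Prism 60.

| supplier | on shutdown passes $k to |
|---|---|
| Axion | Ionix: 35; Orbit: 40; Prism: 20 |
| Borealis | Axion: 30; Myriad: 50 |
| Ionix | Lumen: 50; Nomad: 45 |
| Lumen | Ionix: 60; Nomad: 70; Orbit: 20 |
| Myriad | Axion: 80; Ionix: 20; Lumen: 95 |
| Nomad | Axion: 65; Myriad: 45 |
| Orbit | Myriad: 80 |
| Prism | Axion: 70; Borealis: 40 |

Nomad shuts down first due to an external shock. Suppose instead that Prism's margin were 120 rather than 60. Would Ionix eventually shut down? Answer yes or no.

With Prism's margin at 120:
Round 1 — Nomad shuts down (initial).
  Axion: +65 → 65 ≥ 50
  Myriad: +45 → 45 < 80
Round 2 — Axion shuts down.
  Ionix: +35 → 35 ≥ 30
  Orbit: +40 → 40 < 70
  Prism: +20 → 20 < 120
Round 3 — Ionix shuts down.
  Lumen: +50 → 50 < 60
No further shutdowns.

yes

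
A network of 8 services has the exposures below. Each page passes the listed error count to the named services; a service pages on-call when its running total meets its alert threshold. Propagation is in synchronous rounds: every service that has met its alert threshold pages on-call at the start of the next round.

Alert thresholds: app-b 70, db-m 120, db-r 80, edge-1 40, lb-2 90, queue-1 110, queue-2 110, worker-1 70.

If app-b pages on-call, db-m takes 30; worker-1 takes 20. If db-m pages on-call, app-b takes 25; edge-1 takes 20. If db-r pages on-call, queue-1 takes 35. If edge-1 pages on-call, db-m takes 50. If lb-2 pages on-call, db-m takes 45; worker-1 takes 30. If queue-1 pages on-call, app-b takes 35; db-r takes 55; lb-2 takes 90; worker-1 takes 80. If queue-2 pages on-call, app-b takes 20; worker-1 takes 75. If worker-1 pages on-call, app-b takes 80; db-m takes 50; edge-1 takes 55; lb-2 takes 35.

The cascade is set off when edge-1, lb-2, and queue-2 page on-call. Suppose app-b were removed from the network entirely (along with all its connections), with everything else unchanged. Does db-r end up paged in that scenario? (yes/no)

With app-b removed:
Round 1 — edge-1, lb-2, queue-2 page on-call (initial).
  db-m: +50+45 → 95 < 120
  worker-1: +30+75 → 105 ≥ 70
Round 2 — worker-1 pages on-call.
  db-m: +50 → 145 ≥ 120
Round 3 — db-m pages on-call.
No further pages.

no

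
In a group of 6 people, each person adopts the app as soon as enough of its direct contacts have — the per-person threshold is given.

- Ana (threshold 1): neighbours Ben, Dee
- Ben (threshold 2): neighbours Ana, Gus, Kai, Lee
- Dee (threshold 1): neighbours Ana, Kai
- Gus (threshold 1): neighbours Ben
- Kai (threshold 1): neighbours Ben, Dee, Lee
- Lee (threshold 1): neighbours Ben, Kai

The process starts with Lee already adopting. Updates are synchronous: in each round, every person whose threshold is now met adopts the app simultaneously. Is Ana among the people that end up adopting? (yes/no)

yes

Round 1 — Lee adopts the app (initial).
Round 2 — checking thresholds:
  Ben: 1 of 4 neighbours < 2, holds.
  Kai: 1 of 3 neighbours ≥ 1, adopts the app.
Round 3 — checking thresholds:
  Ben: 2 of 4 neighbours ≥ 2, adopts the app.
  Dee: 1 of 2 neighbours ≥ 1, adopts the app.
Round 4 — checking thresholds:
  Ana: 2 of 2 neighbours ≥ 1, adopts the app.
  Gus: 1 of 1 neighbours ≥ 1, adopts the app.
Round 5 — no new adoptions; cascade stops.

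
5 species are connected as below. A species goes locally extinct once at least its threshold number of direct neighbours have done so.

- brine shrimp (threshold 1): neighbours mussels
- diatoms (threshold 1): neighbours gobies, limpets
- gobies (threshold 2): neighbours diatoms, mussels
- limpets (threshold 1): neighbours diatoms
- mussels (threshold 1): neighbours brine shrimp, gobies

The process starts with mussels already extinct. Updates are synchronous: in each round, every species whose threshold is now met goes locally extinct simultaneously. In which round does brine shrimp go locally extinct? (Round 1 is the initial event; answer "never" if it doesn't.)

2

Round 1 — mussels goes locally extinct (initial).
Round 2 — checking thresholds:
  brine shrimp: 1 of 1 neighbours ≥ 1, goes locally extinct.
  gobies: 1 of 2 neighbours < 2, below threshold.
Round 3 — no new extinctions; cascade stops.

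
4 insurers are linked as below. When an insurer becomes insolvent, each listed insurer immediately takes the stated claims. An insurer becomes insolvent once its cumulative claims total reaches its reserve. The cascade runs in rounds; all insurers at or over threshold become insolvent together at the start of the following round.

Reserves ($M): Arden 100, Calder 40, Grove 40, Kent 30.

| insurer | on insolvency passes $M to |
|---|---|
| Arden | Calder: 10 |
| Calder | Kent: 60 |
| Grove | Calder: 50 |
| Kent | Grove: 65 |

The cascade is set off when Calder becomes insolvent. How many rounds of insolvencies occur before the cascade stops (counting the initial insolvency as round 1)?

Round 1 — Calder becomes insolvent (initial).
  Kent: +60 → 60 ≥ 30
Round 2 — Kent becomes insolvent.
  Grove: +65 → 65 ≥ 40
Round 3 — Grove becomes insolvent.
No further insolvencies.

3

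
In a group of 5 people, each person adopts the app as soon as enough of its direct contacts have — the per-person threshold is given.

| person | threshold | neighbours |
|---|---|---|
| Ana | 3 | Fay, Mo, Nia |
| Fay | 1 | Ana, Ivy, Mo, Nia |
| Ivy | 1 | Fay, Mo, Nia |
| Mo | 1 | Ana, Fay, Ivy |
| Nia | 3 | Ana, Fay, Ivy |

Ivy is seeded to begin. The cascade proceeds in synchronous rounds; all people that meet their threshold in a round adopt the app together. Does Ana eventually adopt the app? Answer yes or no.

Round 1 — Ivy adopts the app (initial).
Round 2 — checking thresholds:
  Fay: 1 of 4 neighbours ≥ 1, adopts the app.
  Mo: 1 of 3 neighbours ≥ 1, adopts the app.
  Nia: 1 of 3 neighbours < 3, holds.
Round 3 — no new adoptions; cascade stops.

no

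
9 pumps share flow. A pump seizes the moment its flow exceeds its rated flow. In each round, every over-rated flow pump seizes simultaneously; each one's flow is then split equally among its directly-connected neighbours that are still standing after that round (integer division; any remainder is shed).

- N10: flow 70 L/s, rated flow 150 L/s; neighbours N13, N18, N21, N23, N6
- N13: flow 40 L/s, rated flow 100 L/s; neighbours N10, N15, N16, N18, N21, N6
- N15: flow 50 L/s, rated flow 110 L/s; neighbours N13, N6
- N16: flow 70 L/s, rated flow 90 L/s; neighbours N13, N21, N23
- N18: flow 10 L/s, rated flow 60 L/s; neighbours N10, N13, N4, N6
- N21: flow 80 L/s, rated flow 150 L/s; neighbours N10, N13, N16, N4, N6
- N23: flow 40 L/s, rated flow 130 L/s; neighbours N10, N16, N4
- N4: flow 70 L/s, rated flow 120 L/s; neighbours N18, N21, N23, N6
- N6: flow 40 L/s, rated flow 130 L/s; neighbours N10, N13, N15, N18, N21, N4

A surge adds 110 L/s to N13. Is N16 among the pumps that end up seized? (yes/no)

yes

Round 1 — N13 at 150 > 100. N13 seizes.
  N13 sheds 150 L/s to N10, N15, N16, N18, N21, N6: 25 each.
    N10: 70+25 = 95 ≤ 150
    N15: 50+25 = 75 ≤ 110
    N16: 70+25 = 95 > 90
    N18: 10+25 = 35 ≤ 60
    N21: 80+25 = 105 ≤ 150
    N6: 40+25 = 65 ≤ 130
Round 2 — N16 seizes.
  N16 sheds 95 L/s to N21, N23: 47 each (1 lost).
    N21: 105+47 = 152 > 150
    N23: 40+47 = 87 ≤ 130
Round 3 — N21 seizes.
  N21 sheds 152 L/s to N10, N4, N6: 50 each (2 lost).
    N10: 95+50 = 145 ≤ 150
    N4: 70+50 = 120 ≤ 120
    N6: 65+50 = 115 ≤ 130
No further seizures.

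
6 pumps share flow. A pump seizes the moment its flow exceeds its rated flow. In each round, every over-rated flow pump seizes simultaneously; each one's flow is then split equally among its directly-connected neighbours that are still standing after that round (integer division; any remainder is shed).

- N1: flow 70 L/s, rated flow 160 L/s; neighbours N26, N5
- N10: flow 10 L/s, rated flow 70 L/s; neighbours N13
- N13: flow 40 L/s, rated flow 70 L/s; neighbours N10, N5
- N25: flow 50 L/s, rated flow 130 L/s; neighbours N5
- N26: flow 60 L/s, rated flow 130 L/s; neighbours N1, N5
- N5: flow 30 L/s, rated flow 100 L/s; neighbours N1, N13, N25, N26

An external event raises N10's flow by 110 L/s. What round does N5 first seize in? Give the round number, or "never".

3

Round 1 — N10 at 120 > 70. N10 seizes.
  N10 sheds 120 L/s to N13: 120 each.
    N13: 40+120 = 160 > 70
Round 2 — N13 seizes.
  N13 sheds 160 L/s to N5: 160 each.
    N5: 30+160 = 190 > 100
Round 3 — N5 seizes.
  N5 sheds 190 L/s to N1, N25, N26: 63 each (1 lost).
    N1: 70+63 = 133 ≤ 160
    N25: 50+63 = 113 ≤ 130
    N26: 60+63 = 123 ≤ 130
No further seizures.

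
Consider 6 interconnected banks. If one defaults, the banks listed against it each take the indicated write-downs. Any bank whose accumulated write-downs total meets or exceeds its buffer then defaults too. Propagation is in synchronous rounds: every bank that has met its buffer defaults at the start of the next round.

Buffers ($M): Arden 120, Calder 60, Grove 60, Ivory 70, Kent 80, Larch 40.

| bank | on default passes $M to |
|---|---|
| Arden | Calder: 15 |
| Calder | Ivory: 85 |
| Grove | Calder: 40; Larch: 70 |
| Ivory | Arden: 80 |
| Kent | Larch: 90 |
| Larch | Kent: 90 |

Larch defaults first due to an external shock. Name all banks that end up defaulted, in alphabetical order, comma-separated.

Round 1 — Larch defaults (initial).
  Kent: +90 → 90 ≥ 80
Round 2 — Kent defaults.
No further defaults.

Kent, Larch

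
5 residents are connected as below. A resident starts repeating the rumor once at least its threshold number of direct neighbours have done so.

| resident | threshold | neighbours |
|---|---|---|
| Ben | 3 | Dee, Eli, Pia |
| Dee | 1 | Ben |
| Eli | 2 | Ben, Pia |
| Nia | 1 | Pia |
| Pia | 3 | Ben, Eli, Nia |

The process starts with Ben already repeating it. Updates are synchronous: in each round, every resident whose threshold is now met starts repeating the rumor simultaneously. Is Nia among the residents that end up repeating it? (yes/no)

Round 1 — Ben starts repeating the rumor (initial).
Round 2 — checking thresholds:
  Dee: 1 of 1 neighbours ≥ 1, starts repeating the rumor.
  Eli: 1 of 2 neighbours < 2, below threshold.
  Pia: 1 of 3 neighbours < 3, below threshold.
Round 3 — no new spreads; cascade stops.

no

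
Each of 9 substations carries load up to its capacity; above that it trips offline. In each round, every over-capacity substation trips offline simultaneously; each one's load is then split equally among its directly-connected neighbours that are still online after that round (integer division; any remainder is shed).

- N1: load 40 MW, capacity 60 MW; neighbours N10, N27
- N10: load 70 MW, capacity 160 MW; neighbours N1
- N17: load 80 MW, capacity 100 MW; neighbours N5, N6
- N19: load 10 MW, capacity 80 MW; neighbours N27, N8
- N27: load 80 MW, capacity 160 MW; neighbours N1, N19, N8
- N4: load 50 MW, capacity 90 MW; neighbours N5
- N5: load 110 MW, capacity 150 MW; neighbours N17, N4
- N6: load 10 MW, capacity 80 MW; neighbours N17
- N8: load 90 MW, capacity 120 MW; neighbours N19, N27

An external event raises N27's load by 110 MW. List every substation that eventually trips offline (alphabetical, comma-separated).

Round 1 — N27 at 190 > 160. N27 trips offline.
  N27 sheds 190 MW to N1, N19, N8: 63 each (1 lost).
    N1: 40+63 = 103 > 60
    N19: 10+63 = 73 ≤ 80
    N8: 90+63 = 153 > 120
Round 2 — N1, N8 trip offline.
  N1 sheds 103 MW to N10: 103 each.
    N10: 70+103 = 173 > 160
  N8 sheds 153 MW to N19: 153 each.
    N19: 73+153 = 226 > 80
Round 3 — N10, N19 trip offline.
  N10 sheds 173 MW: no online neighbours, lost.
  N19 sheds 226 MW: no online neighbours, lost.
No further trips.

N1, N10, N19, N27, N8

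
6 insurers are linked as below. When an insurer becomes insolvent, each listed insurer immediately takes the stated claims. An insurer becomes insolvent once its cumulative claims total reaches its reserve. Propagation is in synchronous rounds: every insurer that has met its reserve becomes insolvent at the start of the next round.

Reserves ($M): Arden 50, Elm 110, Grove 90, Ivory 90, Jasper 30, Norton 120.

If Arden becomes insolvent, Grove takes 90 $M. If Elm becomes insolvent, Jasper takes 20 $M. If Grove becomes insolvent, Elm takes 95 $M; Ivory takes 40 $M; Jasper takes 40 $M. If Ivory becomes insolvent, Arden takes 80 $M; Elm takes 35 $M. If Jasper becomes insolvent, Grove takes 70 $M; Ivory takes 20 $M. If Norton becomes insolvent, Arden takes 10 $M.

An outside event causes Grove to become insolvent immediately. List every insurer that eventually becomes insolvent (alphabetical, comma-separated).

Grove, Jasper

Round 1 — Grove becomes insolvent (initial).
  Elm: +95 → 95 < 110
  Ivory: +40 → 40 < 90
  Jasper: +40 → 40 ≥ 30
Round 2 — Jasper becomes insolvent.
  Ivory: +20 → 60 < 90
No further insolvencies.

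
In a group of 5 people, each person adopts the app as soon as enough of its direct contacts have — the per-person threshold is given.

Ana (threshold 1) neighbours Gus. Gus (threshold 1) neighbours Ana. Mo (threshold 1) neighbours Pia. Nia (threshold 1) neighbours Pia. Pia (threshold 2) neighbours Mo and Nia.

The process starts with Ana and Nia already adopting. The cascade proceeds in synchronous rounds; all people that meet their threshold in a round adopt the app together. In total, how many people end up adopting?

Round 1 — Ana, Nia adopt the app (initial).
Round 2 — checking thresholds:
  Gus: 1 of 1 neighbours ≥ 1, adopts the app.
  Pia: 1 of 2 neighbours < 2, not yet.
Round 3 — no new adoptions; cascade stops.

3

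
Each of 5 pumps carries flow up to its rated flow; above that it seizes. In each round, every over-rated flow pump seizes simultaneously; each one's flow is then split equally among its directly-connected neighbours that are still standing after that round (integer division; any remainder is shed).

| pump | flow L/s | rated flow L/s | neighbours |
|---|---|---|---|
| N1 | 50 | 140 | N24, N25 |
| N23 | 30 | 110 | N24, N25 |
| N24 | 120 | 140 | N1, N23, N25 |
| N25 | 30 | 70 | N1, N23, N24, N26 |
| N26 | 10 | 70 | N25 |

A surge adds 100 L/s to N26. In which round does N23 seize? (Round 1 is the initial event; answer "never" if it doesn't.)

Round 1 — N26 at 110 > 70. N26 seizes.
  N26 sheds 110 L/s to N25: 110 each.
    N25: 30+110 = 140 > 70
Round 2 — N25 seizes.
  N25 sheds 140 L/s to N1, N23, N24: 46 each (2 lost).
    N1: 50+46 = 96 ≤ 140
    N23: 30+46 = 76 ≤ 110
    N24: 120+46 = 166 > 140
Round 3 — N24 seizes.
  N24 sheds 166 L/s to N1, N23: 83 each.
    N1: 96+83 = 179 > 140
    N23: 76+83 = 159 > 110
Round 4 — N1, N23 seize.
  N1 sheds 179 L/s: no online neighbours, lost.
  N23 sheds 159 L/s: no online neighbours, lost.
No further seizures.

4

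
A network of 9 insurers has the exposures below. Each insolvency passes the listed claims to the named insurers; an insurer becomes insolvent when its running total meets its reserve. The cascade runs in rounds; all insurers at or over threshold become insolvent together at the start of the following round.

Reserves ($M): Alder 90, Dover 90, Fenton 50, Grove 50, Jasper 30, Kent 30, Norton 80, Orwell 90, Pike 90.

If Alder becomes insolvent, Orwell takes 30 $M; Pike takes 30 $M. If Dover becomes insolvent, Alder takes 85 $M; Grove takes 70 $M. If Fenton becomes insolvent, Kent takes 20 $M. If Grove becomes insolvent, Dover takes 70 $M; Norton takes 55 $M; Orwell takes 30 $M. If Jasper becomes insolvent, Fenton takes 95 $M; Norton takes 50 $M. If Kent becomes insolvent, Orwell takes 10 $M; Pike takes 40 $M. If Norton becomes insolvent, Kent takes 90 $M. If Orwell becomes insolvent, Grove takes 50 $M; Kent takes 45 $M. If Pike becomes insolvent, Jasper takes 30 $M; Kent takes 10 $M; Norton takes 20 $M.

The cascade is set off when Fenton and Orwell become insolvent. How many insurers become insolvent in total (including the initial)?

4

Round 1 — Fenton, Orwell become insolvent (initial).
  Grove: +50 → 50 ≥ 50
  Kent: +20+45 → 65 ≥ 30
Round 2 — Grove, Kent become insolvent.
  Dover: +70 → 70 < 90
  Norton: +55 → 55 < 80
  Pike: +40 → 40 < 90
No further insolvencies.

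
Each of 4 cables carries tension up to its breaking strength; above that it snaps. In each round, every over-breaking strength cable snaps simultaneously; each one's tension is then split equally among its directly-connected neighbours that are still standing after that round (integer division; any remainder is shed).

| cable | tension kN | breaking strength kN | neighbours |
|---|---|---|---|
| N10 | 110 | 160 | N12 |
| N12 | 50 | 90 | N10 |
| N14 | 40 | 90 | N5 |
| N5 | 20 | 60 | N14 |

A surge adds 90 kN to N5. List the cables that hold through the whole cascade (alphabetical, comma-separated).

N10, N12

Round 1 — N5 at 110 > 60. N5 snaps.
  N5 sheds 110 kN to N14: 110 each.
    N14: 40+110 = 150 > 90
Round 2 — N14 snaps.
  N14 sheds 150 kN: no online neighbours, lost.
No further breaks.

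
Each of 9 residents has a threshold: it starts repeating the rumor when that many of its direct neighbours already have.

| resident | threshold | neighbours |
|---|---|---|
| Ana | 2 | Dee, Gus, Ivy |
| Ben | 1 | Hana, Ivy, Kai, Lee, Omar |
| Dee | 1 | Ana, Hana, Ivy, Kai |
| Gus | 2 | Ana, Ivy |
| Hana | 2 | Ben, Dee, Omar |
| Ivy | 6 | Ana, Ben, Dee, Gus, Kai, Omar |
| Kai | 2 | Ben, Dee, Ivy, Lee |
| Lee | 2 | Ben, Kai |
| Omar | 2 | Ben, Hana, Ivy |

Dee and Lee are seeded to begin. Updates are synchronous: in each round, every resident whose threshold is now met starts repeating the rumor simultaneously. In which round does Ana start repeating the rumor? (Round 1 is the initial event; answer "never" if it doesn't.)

Round 1 — Dee, Lee start repeating the rumor (initial).
Round 2 — checking thresholds:
  Ana: 1 of 3 neighbours < 2, holds.
  Ben: 1 of 5 neighbours ≥ 1, starts repeating the rumor.
  Hana: 1 of 3 neighbours < 2, holds.
  Ivy: 1 of 6 neighbours < 6, holds.
  Kai: 2 of 4 neighbours ≥ 2, starts repeating the rumor.
Round 3 — checking thresholds:
  Ana: 1 of 3 neighbours < 2, holds.
  Hana: 2 of 3 neighbours ≥ 2, starts repeating the rumor.
  Ivy: 3 of 6 neighbours < 6, holds.
  Omar: 1 of 3 neighbours < 2, holds.
Round 4 — checking thresholds:
  Ana: 1 of 3 neighbours < 2, holds.
  Ivy: 3 of 6 neighbours < 6, holds.
  Omar: 2 of 3 neighbours ≥ 2, starts repeating the rumor.
Round 5 — no new spreads; cascade stops.

never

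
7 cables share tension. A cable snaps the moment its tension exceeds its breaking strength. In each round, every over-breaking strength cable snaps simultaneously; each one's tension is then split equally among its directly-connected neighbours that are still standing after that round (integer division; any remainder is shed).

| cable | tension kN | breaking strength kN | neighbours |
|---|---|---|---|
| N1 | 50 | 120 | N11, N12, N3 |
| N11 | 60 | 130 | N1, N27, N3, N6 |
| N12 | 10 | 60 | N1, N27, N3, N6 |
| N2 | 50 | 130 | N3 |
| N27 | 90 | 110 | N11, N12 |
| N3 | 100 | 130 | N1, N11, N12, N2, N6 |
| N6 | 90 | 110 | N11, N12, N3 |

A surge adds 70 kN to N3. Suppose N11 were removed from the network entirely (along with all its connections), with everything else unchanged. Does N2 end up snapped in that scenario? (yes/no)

With N11 removed:
Round 1 — N3 at 170 > 130. N3 snaps.
  N3 sheds 170 kN to N1, N12, N2, N6: 42 each (2 lost).
    N1: 50+42 = 92 ≤ 120
    N12: 10+42 = 52 ≤ 60
    N2: 50+42 = 92 ≤ 130
    N6: 90+42 = 132 > 110
Round 2 — N6 snaps.
  N6 sheds 132 kN to N12: 132 each.
    N12: 52+132 = 184 > 60
Round 3 — N12 snaps.
  N12 sheds 184 kN to N1, N27: 92 each.
    N1: 92+92 = 184 > 120
    N27: 90+92 = 182 > 110
Round 4 — N1, N27 snap.
  N1 sheds 184 kN: no online neighbours, lost.
  N27 sheds 182 kN: no online neighbours, lost.
No further breaks.

no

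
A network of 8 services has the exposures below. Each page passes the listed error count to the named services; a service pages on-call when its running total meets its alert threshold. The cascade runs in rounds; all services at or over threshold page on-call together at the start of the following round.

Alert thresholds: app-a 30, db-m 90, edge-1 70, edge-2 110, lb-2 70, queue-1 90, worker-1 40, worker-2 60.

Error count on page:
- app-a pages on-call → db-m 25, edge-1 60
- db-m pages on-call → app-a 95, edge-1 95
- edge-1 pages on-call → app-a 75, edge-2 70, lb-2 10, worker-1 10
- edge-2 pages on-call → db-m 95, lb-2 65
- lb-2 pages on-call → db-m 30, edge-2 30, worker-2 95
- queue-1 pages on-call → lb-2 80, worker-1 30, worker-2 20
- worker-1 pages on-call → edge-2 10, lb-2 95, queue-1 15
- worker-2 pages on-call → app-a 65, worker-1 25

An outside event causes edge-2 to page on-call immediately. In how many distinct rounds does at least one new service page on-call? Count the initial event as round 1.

Round 1 — edge-2 pages on-call (initial).
  db-m: +95 → 95 ≥ 90
  lb-2: +65 → 65 < 70
Round 2 — db-m pages on-call.
  app-a: +95 → 95 ≥ 30
  edge-1: +95 → 95 ≥ 70
Round 3 — app-a, edge-1 page on-call.
  lb-2: +10 → 75 ≥ 70
  worker-1: +10 → 10 < 40
Round 4 — lb-2 pages on-call.
  worker-2: +95 → 95 ≥ 60
Round 5 — worker-2 pages on-call.
  worker-1: +25 → 35 < 40
No further pages.

5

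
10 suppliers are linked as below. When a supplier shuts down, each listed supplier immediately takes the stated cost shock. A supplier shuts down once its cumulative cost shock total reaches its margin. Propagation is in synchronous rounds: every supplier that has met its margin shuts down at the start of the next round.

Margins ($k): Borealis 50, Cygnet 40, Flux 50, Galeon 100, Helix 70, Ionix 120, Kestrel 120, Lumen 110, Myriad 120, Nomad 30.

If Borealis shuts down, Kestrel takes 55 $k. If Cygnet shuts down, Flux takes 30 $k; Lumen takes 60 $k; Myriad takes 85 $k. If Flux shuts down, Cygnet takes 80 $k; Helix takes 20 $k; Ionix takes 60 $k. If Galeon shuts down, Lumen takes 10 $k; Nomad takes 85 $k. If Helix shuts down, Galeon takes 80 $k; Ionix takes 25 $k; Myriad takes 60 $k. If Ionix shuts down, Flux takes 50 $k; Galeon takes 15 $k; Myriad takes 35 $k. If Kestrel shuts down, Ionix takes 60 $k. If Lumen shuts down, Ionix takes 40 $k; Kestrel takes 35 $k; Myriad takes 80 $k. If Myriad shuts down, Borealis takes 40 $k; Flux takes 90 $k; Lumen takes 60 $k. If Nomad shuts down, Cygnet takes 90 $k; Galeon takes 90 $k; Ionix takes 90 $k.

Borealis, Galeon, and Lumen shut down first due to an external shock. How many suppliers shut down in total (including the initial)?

Round 1 — Borealis, Galeon, Lumen shut down (initial).
  Ionix: +40 → 40 < 120
  Kestrel: +55+35 → 90 < 120
  Myriad: +80 → 80 < 120
  Nomad: +85 → 85 ≥ 30
Round 2 — Nomad shuts down.
  Cygnet: +90 → 90 ≥ 40
  Ionix: +90 → 130 ≥ 120
Round 3 — Cygnet, Ionix shut down.
  Flux: +30+50 → 80 ≥ 50
  Myriad: +85+35 → 200 ≥ 120
Round 4 — Flux, Myriad shut down.
  Helix: +20 → 20 < 70
No further shutdowns.

8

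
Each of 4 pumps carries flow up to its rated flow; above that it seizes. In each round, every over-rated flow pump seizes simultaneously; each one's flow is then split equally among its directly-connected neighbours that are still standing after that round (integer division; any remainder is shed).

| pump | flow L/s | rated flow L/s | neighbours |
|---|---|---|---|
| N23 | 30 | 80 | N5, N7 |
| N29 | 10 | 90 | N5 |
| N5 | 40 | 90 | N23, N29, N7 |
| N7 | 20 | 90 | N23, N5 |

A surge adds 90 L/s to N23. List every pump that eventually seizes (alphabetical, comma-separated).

N23, N5, N7

Round 1 — N23 at 120 > 80. N23 seizes.
  N23 sheds 120 L/s to N5, N7: 60 each.
    N5: 40+60 = 100 > 90
    N7: 20+60 = 80 ≤ 90
Round 2 — N5 seizes.
  N5 sheds 100 L/s to N29, N7: 50 each.
    N29: 10+50 = 60 ≤ 90
    N7: 80+50 = 130 > 90
Round 3 — N7 seizes.
  N7 sheds 130 L/s: no online neighbours, lost.
No further seizures.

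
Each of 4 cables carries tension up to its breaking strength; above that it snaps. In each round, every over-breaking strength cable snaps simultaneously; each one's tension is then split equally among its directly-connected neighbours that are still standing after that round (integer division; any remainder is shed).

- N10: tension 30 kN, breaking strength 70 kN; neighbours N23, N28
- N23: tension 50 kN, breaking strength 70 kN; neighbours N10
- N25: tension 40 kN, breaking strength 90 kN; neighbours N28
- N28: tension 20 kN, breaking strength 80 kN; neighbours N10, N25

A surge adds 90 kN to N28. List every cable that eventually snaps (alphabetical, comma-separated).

Round 1 — N28 at 110 > 80. N28 snaps.
  N28 sheds 110 kN to N10, N25: 55 each.
    N10: 30+55 = 85 > 70
    N25: 40+55 = 95 > 90
Round 2 — N10, N25 snap.
  N10 sheds 85 kN to N23: 85 each.
    N23: 50+85 = 135 > 70
  N25 sheds 95 kN: no online neighbours, lost.
Round 3 — N23 snaps.
  N23 sheds 135 kN: no online neighbours, lost.
No further breaks.

N10, N23, N25, N28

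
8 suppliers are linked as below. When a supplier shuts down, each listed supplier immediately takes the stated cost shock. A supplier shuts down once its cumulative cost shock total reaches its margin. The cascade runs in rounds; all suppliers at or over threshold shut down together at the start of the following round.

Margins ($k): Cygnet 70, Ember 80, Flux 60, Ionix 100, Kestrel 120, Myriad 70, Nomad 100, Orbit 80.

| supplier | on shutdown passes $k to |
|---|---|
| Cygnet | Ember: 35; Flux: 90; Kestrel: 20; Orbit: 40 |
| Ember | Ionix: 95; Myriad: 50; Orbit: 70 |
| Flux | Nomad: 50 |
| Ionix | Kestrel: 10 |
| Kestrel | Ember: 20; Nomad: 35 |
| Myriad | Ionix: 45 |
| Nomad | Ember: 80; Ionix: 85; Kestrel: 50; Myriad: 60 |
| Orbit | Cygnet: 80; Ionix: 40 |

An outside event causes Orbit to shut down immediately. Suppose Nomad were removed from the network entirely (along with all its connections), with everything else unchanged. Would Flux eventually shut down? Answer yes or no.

With Nomad removed:
Round 1 — Orbit shuts down (initial).
  Cygnet: +80 → 80 ≥ 70
  Ionix: +40 → 40 < 100
Round 2 — Cygnet shuts down.
  Ember: +35 → 35 < 80
  Flux: +90 → 90 ≥ 60
  Kestrel: +20 → 20 < 120
Round 3 — Flux shuts down.
No further shutdowns.

yes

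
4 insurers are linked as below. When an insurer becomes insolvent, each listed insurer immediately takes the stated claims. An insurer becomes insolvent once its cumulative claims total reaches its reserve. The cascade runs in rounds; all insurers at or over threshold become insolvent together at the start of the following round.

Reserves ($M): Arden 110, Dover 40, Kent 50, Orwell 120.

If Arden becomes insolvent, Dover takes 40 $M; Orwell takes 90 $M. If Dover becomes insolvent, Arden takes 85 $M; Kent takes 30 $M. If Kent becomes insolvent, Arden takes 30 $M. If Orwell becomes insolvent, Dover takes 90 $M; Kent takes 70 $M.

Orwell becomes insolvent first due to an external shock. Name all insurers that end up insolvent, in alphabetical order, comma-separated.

Round 1 — Orwell becomes insolvent (initial).
  Dover: +90 → 90 ≥ 40
  Kent: +70 → 70 ≥ 50
Round 2 — Dover, Kent become insolvent.
  Arden: +85+30 → 115 ≥ 110
Round 3 — Arden becomes insolvent.
No further insolvencies.

Arden, Dover, Kent, Orwell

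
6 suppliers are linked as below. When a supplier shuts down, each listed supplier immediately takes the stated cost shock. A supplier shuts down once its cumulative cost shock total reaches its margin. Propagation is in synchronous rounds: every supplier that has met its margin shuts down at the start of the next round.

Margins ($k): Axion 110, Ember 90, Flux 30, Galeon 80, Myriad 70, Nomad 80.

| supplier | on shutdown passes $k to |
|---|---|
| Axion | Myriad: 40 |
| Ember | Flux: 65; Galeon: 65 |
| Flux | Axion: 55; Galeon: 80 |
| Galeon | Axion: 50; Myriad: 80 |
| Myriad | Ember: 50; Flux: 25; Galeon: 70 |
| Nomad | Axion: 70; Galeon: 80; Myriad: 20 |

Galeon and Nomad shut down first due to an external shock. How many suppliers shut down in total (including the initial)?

Round 1 — Galeon, Nomad shut down (initial).
  Axion: +50+70 → 120 ≥ 110
  Myriad: +80+20 → 100 ≥ 70
Round 2 — Axion, Myriad shut down.
  Ember: +50 → 50 < 90
  Flux: +25 → 25 < 30
No further shutdowns.

4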